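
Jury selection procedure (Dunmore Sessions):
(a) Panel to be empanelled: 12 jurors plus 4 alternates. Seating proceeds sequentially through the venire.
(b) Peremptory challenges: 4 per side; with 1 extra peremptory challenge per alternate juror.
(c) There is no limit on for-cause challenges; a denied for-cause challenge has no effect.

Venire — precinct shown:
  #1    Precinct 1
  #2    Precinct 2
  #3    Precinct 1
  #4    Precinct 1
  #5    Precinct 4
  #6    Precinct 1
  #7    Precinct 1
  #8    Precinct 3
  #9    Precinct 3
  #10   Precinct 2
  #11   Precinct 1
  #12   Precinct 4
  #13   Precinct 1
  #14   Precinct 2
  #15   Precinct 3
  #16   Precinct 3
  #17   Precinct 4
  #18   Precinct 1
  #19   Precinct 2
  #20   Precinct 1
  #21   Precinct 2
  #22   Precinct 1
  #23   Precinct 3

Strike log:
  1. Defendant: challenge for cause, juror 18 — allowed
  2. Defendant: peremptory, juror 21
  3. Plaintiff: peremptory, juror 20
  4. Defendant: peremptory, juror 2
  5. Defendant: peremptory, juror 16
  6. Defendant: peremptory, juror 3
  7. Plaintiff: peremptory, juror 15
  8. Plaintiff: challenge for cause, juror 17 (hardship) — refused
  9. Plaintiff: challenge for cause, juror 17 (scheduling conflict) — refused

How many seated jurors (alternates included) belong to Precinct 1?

7

Removed: #2, #3, #15, #16, #18, #20, #21.
Seated (16 incl. alternates): #1, #4, #5, #6, #7, #8, #9, #10, #11, #12, #13, #14, #17, #19, #22, #23.
Of those, in Precinct 1: #1, #4, #6, #7, #11, #13, #22 → 7.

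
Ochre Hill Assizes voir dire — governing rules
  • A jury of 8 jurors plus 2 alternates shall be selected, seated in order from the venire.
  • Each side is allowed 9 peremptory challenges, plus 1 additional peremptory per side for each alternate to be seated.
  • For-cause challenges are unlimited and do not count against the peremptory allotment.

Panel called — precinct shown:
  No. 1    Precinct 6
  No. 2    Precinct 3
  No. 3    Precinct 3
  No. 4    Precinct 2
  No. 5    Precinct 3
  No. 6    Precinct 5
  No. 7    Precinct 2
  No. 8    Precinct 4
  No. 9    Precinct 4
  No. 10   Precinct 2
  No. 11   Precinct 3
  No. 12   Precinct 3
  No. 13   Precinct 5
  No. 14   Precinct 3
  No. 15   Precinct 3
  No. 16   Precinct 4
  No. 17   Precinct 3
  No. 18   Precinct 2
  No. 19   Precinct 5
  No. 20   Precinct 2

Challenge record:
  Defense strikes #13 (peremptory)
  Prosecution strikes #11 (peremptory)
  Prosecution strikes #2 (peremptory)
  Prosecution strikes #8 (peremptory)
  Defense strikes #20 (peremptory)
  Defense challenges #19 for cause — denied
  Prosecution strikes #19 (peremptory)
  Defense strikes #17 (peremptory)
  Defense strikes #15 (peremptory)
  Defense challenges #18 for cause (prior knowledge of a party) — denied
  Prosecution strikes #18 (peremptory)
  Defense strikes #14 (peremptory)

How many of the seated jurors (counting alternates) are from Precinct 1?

Removed: #2, #8, #11, #13, #14, #15, #17, #18, #19, #20.
Seated (10 incl. alternates): #1, #3, #4, #5, #6, #7, #9, #10, #12, #16.
None of those are in Precinct 1 → 0.

0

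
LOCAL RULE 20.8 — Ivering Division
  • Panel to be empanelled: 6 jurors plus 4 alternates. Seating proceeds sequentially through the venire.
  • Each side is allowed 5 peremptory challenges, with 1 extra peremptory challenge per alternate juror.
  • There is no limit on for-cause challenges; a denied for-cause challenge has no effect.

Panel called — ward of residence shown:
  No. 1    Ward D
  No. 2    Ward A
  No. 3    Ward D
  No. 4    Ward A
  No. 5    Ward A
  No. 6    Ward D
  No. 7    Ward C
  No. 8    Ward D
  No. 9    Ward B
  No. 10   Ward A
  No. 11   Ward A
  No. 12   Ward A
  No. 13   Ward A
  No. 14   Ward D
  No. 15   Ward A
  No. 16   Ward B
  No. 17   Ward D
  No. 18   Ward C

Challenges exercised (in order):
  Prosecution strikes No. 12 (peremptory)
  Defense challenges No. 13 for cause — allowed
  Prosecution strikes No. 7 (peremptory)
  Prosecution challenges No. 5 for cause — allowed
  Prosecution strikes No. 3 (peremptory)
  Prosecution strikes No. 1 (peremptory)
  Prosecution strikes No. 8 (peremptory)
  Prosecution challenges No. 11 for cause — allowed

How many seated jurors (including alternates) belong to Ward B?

Removed: #1, #3, #5, #7, #8, #11, #12, #13.
Seated (10 incl. alternates): #2, #4, #6, #9, #10, #14, #15, #16, #17, #18.
Of those, in Ward B: #9, #16 → 2.

2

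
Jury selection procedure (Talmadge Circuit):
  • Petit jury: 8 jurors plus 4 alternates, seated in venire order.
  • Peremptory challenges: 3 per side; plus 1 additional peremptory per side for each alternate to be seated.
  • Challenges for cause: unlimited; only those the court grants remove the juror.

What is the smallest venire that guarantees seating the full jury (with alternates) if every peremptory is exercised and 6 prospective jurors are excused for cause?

32

Seats to fill: 8 + 4 alternates = 12.
Peremptories: 3 + 1×4 = 7 per side × 2 sides = 14.
For-cause removals: 6.
Minimum venire: 12 + 14 + 6 = 32.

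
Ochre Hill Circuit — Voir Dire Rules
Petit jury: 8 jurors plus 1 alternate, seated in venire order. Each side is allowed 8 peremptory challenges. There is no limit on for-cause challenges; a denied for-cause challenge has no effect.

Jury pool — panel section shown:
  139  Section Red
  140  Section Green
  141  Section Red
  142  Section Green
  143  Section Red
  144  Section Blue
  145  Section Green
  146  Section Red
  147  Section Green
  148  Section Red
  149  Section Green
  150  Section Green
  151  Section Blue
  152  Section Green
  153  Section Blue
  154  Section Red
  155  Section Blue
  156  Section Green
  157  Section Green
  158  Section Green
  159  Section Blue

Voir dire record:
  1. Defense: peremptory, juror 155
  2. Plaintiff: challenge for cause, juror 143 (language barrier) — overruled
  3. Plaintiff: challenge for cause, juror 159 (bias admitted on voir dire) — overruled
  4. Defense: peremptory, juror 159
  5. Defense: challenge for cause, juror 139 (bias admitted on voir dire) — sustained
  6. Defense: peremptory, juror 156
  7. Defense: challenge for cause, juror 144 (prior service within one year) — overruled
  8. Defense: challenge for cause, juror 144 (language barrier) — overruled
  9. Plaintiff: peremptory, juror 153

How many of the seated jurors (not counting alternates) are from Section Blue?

1

Removed: #139, #153, #155, #156, #159.
Seated jurors 1–8: #140, #141, #142, #143, #144, #145, #146, #147 (alternates #148 not counted).
Of those, in Section Blue: #144 → 1.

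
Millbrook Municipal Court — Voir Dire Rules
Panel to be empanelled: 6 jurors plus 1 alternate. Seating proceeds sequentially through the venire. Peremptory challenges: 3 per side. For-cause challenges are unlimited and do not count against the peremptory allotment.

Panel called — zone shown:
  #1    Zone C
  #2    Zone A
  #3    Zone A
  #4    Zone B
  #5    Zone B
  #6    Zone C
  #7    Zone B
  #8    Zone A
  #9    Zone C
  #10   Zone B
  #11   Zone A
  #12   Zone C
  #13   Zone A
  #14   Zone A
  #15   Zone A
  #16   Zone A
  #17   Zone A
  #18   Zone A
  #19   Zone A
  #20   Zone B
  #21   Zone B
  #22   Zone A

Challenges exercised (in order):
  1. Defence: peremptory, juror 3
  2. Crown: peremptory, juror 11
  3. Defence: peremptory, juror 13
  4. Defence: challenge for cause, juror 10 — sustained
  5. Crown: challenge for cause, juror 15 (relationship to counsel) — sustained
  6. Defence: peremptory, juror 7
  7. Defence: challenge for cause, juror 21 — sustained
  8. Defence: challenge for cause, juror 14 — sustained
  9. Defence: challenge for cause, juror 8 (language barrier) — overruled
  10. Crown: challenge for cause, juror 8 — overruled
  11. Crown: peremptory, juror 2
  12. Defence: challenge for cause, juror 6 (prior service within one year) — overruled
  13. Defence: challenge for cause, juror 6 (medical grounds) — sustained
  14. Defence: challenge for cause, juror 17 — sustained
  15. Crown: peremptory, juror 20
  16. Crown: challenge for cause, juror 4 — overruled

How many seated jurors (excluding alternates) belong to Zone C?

3

Removed: #2, #3, #6, #7, #10, #11, #13, #14, #15, #17, #20, #21.
Seated jurors 1–6: #1, #4, #5, #8, #9, #12 (alternates #16 not counted).
Of those, in Zone C: #1, #9, #12 → 3.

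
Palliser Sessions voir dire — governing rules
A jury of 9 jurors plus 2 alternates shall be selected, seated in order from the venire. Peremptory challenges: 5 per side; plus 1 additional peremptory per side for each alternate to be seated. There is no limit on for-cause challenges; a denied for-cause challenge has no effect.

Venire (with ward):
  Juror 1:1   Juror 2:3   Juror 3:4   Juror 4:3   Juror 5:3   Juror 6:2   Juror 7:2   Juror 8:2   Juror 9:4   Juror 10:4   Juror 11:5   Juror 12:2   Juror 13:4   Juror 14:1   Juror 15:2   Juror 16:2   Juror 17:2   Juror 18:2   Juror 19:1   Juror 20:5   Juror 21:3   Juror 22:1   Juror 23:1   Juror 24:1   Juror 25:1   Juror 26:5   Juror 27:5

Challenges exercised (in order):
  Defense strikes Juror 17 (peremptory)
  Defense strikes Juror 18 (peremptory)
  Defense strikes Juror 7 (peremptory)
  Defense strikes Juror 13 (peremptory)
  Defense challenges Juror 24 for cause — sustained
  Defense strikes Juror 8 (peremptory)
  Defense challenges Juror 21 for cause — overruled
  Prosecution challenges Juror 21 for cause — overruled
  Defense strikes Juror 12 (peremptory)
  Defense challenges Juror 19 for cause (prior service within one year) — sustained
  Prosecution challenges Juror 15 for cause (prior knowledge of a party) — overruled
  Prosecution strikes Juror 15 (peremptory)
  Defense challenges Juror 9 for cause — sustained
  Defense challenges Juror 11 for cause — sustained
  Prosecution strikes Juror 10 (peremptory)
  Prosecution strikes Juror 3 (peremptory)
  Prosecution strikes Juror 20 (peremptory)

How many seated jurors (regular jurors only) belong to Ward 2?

Removed: #3, #7, #8, #9, #10, #11, #12, #13, #15, #17, #18, #19, #20, #24.
Seated jurors 1–9: #1, #2, #4, #5, #6, #14, #16, #21, #22 (alternates #23, #25 not counted).
Of those, in Ward 2: #6, #16 → 2.

2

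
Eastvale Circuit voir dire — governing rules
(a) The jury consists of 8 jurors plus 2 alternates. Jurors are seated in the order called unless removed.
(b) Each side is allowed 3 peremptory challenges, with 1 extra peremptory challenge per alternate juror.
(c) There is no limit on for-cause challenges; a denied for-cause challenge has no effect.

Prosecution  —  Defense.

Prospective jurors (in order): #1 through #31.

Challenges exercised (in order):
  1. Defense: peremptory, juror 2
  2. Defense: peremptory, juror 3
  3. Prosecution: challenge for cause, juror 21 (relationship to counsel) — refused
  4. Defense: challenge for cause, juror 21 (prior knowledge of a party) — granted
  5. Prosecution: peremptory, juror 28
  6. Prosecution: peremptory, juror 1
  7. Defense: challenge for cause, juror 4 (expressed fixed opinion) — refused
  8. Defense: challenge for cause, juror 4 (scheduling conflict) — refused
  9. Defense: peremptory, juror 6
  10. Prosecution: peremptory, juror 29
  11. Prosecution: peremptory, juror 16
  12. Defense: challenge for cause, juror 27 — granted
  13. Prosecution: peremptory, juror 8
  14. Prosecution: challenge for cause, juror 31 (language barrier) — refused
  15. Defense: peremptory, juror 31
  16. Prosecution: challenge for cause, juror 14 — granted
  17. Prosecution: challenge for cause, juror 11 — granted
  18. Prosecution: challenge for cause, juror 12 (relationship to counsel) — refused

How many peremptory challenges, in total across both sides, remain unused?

1

Prosecution allotment: 3 base + 1 × 2 alternates = 5. Defense allotment: 3 base + 1 × 2 alternates = 5.
Prosecution peremptories used: #28, #1, #29, #16, #8 — 5 (for-cause on #21, #31, #14, #11, #12 don't count).
Defense peremptories used: #2, #3, #6, #31 — 4 (for-cause on #21, #4, #4, #27 don't count).
Remaining: (5 − 5) + (5 − 4) = 1.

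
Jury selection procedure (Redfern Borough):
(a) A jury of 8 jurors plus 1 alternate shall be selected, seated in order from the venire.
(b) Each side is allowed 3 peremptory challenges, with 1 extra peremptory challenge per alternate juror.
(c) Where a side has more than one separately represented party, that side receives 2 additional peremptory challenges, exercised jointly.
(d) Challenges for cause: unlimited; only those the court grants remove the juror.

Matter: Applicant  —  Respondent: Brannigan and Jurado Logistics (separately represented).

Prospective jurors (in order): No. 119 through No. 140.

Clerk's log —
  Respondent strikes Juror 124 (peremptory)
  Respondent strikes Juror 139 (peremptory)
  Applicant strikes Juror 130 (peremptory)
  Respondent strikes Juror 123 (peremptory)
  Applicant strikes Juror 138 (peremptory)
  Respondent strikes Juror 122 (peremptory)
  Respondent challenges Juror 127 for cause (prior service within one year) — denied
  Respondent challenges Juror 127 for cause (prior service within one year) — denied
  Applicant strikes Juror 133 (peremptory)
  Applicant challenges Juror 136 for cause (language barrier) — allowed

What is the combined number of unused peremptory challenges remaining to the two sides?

3

Applicant allotment: 3 base + 1 × 1 alternate = 4. Respondent allotment: 3 base + 1 × 1 alternate + 2 multi-party = 6.
Applicant peremptories used: #130, #138, #133 — 3 (the for-cause on #136 doesn't count).
Respondent peremptories used: #124, #139, #123, #122 — 4 (for-cause on #127, #127 don't count).
Remaining: (4 − 3) + (6 − 4) = 3.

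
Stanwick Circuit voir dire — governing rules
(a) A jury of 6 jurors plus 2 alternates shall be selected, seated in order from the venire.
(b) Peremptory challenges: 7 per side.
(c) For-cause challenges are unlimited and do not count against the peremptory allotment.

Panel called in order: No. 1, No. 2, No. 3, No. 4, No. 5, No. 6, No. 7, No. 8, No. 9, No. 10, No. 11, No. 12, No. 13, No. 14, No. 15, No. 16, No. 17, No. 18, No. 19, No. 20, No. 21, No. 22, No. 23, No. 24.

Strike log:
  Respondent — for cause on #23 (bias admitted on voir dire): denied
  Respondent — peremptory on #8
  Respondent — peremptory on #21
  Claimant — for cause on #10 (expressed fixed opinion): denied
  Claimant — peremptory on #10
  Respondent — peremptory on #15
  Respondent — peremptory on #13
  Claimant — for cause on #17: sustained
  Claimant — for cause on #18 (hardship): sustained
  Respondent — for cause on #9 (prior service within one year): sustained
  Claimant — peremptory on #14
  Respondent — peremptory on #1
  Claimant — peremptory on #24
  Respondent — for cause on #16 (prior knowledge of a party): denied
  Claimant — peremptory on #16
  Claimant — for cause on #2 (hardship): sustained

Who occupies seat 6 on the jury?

Removed: #1, #2, #8, #9, #10, #13, #14, #15, #16, #17, #18, #21, #24. (#23 stays — for-cause denied.)
Seating in order: seats 1–6 → #3, #4, #5, #6, #7, #11; alternates → #12, #19.
So seat 6 is #11.

11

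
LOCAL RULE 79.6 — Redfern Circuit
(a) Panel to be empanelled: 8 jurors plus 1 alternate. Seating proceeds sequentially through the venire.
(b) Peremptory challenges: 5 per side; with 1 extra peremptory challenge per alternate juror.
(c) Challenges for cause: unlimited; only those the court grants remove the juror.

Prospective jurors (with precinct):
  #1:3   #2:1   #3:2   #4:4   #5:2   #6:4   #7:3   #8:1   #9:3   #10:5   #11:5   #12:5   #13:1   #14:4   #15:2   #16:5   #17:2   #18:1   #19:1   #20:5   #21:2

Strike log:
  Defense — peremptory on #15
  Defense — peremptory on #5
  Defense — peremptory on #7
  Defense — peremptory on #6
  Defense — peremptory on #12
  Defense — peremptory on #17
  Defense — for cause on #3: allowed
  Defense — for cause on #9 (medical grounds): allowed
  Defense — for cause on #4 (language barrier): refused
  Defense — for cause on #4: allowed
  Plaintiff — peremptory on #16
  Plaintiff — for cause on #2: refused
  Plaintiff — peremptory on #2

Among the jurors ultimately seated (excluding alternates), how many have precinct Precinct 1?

4

Removed: #2, #3, #4, #5, #6, #7, #9, #12, #15, #16, #17.
Seated jurors 1–8: #1, #8, #10, #11, #13, #14, #18, #19 (alternates #20 not counted).
Of those, in Precinct 1: #8, #13, #18, #19 → 4.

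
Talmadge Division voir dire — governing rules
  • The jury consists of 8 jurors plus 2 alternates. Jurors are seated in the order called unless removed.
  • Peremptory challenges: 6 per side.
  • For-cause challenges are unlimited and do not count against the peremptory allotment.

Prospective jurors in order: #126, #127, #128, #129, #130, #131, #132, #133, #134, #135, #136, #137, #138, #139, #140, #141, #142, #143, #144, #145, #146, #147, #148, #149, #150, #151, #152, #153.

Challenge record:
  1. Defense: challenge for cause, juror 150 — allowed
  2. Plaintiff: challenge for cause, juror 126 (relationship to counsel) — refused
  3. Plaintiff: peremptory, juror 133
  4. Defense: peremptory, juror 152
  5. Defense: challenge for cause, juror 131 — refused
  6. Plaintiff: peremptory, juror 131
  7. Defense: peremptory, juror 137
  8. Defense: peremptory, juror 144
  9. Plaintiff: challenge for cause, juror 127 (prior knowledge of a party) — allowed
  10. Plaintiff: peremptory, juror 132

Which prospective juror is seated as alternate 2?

Removed: #127, #131, #132, #133, #137, #144, #150, #152. (#126 stays — for-cause denied.)
Filling seats in venire order through position 10: #126, #128, #129, #130, #134, #135, #136, #138, #139, #140.
So alternate 2 is #140.

140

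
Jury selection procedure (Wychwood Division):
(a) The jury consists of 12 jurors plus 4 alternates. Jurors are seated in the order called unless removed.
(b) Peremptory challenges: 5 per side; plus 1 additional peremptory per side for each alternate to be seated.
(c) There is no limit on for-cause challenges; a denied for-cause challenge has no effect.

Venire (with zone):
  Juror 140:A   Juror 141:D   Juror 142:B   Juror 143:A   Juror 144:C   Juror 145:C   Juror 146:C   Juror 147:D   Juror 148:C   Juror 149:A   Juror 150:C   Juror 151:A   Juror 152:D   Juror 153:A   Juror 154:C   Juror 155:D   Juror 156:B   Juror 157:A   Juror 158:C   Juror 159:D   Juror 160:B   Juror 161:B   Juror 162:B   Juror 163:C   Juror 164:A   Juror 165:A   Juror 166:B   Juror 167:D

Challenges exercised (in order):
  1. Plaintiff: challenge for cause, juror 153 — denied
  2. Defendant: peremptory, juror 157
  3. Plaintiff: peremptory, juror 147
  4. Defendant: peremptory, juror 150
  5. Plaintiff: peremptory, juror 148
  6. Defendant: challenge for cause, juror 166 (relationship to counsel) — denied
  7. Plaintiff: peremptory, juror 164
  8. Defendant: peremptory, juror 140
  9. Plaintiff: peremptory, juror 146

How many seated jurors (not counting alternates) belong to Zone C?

3

Removed: #140, #146, #147, #148, #150, #157, #164.
Seated jurors 1–12: #141, #142, #143, #144, #145, #149, #151, #152, #153, #154, #155, #156 (alternates #158, #159, #160, #161 not counted).
Of those, in Zone C: #144, #145, #154 → 3.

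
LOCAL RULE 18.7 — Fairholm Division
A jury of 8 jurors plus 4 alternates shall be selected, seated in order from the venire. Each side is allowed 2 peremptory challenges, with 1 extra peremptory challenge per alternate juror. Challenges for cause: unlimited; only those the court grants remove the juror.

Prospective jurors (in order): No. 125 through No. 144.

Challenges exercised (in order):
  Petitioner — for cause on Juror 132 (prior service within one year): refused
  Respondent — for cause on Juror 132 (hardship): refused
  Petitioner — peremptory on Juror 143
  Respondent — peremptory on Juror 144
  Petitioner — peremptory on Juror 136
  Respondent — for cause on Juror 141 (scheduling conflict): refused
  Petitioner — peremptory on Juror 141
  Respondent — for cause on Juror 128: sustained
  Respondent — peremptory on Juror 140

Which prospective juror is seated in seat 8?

Removed: #128, #136, #140, #141, #143, #144. (#132 stays — for-cause denied.)
Seating in order: seats 1–8 → #125, #126, #127, #129, #130, #131, #132, #133; alternates → #134, #135, #137, #138.
So seat 8 is #133.

133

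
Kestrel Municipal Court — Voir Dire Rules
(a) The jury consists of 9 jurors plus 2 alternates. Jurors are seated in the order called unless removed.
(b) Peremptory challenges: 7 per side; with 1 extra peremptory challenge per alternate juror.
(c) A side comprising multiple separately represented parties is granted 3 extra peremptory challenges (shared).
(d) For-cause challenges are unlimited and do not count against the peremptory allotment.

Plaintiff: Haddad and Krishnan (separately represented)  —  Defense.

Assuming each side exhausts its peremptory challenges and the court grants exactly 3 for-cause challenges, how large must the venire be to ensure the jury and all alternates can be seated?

Seats to fill: 9 + 2 alternates = 11.
Peremptories — Plaintiff: 7 + 1×2 + 3 = 12; Defense: 7 + 1×2 = 9; total 21.
For-cause removals: 3.
Minimum venire: 11 + 21 + 3 = 35.

35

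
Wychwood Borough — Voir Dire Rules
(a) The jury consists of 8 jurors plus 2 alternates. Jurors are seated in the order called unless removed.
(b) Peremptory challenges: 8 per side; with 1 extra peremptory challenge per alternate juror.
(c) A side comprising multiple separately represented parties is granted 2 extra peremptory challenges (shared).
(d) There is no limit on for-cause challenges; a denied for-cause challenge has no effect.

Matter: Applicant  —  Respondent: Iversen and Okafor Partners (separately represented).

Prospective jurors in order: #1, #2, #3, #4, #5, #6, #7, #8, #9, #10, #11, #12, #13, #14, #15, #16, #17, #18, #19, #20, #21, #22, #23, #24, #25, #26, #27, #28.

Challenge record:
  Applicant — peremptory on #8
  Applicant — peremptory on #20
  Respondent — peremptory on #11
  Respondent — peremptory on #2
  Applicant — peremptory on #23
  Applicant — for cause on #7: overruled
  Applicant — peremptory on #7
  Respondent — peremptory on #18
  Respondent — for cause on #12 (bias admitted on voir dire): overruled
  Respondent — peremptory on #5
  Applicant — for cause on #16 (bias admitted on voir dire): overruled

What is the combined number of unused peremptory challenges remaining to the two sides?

Applicant allotment: 8 base + 1 × 2 alternates = 10. Respondent allotment: 8 base + 1 × 2 alternates + 2 multi-party = 12.
Applicant peremptories used: #8, #20, #23, #7 — 4 (for-cause on #7, #16 don't count).
Respondent peremptories used: #11, #2, #18, #5 — 4 (the for-cause on #12 doesn't count).
Remaining: (10 − 4) + (12 − 4) = 14.

14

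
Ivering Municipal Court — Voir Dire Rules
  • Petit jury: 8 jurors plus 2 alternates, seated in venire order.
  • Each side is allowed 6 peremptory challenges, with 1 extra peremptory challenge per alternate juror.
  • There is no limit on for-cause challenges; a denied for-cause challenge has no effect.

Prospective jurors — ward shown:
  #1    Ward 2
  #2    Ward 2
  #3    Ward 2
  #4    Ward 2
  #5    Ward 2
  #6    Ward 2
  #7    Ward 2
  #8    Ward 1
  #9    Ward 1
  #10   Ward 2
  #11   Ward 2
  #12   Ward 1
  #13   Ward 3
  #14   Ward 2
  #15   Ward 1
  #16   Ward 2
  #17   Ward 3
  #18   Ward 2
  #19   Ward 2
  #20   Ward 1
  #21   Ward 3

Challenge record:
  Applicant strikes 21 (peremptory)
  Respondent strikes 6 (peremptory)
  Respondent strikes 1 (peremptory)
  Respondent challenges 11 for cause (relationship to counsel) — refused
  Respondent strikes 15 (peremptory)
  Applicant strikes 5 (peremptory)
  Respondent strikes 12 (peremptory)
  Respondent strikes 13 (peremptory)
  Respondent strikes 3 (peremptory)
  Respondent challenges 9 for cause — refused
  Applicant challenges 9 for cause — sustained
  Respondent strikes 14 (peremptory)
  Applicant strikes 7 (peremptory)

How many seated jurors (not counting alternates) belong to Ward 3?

1

Removed: #1, #3, #5, #6, #7, #9, #12, #13, #14, #15, #21.
Seated jurors 1–8: #2, #4, #8, #10, #11, #16, #17, #18 (alternates #19, #20 not counted).
Of those, in Ward 3: #17 → 1.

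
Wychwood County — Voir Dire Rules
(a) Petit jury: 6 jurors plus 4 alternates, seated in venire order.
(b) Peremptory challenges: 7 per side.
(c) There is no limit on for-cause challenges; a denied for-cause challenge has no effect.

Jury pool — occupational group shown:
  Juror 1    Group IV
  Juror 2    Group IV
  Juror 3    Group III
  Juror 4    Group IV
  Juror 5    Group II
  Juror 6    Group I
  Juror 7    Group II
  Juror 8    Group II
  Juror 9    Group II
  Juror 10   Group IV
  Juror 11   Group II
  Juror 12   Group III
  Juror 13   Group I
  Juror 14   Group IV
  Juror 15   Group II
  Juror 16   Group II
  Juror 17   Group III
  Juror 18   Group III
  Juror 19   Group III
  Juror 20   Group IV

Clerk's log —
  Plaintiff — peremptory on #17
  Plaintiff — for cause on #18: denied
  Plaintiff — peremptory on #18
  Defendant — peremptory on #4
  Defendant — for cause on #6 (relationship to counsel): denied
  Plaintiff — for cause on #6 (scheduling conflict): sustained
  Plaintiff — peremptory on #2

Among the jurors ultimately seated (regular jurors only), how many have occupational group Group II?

Removed: #2, #4, #6, #17, #18.
Seated jurors 1–6: #1, #3, #5, #7, #8, #9 (alternates #10, #11, #12, #13 not counted).
Of those, in Group II: #5, #7, #8, #9 → 4.

4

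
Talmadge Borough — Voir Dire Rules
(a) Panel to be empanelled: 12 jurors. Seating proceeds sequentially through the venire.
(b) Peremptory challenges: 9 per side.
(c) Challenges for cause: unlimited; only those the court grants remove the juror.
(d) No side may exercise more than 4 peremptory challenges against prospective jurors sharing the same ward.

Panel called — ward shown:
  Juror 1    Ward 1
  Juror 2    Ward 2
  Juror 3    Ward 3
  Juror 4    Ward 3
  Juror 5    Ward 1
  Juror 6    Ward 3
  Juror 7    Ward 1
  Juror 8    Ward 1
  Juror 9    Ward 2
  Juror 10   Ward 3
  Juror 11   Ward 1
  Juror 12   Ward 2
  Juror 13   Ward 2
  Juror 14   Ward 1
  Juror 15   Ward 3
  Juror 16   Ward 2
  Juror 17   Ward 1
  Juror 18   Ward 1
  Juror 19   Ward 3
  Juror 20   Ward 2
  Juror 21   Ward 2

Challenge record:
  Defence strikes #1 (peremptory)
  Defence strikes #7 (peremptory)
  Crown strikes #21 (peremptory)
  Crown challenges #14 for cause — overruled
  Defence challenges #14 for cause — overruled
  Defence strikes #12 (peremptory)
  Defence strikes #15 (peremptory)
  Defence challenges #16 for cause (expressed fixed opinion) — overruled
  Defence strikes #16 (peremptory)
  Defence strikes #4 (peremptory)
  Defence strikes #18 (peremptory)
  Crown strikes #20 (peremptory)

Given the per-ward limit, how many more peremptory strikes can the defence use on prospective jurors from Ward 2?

2

Defence peremptories so far: #1, #7, #12, #15, #16, #4, #18 — 7 of 9 used, 2 left overall.
Against Ward 2: #12, #16 — 2 used; per-ward cap 4 leaves 2.
Binding limit: min(2, 2) = 2.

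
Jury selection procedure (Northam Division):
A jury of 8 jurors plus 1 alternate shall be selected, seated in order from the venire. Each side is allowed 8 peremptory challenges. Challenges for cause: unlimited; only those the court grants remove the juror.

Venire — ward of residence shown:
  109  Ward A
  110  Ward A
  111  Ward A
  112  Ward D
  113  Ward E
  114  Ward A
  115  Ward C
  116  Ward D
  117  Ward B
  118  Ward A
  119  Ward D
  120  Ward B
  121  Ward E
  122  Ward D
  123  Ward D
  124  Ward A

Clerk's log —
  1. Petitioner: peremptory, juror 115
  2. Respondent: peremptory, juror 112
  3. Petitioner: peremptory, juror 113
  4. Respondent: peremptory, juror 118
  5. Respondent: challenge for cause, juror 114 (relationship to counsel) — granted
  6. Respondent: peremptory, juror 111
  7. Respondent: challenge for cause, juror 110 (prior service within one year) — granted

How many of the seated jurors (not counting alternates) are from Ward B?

2

Removed: #110, #111, #112, #113, #114, #115, #118.
Seated jurors 1–8: #109, #116, #117, #119, #120, #121, #122, #123 (alternates #124 not counted).
Of those, in Ward B: #117, #120 → 2.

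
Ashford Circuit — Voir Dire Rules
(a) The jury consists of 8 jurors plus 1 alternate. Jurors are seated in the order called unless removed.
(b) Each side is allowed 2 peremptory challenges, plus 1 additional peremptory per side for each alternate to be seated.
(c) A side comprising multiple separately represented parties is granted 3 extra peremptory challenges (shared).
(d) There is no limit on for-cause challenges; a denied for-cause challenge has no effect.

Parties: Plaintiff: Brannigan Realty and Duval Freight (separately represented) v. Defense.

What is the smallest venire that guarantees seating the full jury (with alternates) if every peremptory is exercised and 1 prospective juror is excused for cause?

Seats to fill: 8 + 1 alternates = 9.
Peremptories — Plaintiff: 2 + 1×1 + 3 = 6; Defense: 2 + 1×1 = 3; total 9.
For-cause removals: 1.
Minimum venire: 9 + 9 + 1 = 19.

19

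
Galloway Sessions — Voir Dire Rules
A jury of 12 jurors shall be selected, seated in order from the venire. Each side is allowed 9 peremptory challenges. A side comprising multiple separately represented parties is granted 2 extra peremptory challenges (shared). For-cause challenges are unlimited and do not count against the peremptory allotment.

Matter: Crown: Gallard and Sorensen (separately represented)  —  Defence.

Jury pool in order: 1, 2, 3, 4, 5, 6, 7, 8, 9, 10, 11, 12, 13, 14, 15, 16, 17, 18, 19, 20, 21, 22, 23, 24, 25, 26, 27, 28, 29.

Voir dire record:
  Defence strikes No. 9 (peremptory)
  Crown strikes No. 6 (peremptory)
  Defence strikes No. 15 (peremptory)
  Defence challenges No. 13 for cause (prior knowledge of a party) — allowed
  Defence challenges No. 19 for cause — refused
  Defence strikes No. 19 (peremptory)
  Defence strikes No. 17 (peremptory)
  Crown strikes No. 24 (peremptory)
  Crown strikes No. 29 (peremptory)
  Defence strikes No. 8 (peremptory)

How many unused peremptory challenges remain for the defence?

Defence allotment: 9.
Defence peremptories used: #9, #15, #19, #17, #8 — 5 (for-cause on #13, #19 don't count).
Remaining: 9 − 5 = 4.

4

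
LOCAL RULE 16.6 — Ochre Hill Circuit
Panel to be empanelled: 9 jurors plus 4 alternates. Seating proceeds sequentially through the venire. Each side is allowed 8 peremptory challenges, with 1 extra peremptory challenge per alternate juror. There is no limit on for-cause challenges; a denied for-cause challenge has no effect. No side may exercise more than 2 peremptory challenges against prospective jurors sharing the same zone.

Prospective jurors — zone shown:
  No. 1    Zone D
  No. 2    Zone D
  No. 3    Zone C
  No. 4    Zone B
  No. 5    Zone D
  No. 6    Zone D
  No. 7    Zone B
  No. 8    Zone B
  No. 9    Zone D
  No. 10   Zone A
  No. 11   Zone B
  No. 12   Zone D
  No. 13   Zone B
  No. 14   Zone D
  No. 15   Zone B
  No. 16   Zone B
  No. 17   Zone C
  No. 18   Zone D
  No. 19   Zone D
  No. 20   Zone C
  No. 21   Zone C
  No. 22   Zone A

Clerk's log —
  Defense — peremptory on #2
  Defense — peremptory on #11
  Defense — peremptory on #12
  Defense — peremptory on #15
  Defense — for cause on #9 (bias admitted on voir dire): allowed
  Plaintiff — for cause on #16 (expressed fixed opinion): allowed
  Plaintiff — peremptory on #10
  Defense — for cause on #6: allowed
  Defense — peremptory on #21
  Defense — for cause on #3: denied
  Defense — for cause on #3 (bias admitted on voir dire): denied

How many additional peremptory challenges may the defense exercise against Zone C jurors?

Defense peremptories so far: #2, #11, #12, #15, #21 — 5 of 12 used, 7 left overall.
Against Zone C: #21 — 1 used; per-zone cap 2 leaves 1.
Binding limit: min(7, 1) = 1.

1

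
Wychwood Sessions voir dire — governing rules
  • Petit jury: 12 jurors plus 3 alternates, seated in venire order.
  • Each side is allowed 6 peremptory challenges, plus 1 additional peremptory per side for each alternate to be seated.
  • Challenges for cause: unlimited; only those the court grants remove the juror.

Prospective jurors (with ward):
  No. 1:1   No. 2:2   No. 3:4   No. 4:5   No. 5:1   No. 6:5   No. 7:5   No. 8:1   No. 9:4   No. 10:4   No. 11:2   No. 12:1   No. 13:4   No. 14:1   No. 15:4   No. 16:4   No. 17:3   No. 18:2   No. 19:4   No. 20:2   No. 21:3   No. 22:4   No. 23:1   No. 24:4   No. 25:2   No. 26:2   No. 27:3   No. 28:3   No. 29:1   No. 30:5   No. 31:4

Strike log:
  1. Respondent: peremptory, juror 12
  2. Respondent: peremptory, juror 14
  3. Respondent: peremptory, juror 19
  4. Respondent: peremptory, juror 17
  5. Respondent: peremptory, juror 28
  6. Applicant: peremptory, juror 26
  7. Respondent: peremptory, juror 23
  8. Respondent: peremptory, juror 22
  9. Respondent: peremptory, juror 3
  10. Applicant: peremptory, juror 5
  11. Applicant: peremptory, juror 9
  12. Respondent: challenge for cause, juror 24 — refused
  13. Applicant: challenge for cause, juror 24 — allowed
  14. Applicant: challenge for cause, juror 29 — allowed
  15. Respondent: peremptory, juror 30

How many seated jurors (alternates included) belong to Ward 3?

Removed: #3, #5, #9, #12, #14, #17, #19, #22, #23, #24, #26, #28, #29, #30.
Seated (15 incl. alternates): #1, #2, #4, #6, #7, #8, #10, #11, #13, #15, #16, #18, #20, #21, #25.
Of those, in Ward 3: #21 → 1.

1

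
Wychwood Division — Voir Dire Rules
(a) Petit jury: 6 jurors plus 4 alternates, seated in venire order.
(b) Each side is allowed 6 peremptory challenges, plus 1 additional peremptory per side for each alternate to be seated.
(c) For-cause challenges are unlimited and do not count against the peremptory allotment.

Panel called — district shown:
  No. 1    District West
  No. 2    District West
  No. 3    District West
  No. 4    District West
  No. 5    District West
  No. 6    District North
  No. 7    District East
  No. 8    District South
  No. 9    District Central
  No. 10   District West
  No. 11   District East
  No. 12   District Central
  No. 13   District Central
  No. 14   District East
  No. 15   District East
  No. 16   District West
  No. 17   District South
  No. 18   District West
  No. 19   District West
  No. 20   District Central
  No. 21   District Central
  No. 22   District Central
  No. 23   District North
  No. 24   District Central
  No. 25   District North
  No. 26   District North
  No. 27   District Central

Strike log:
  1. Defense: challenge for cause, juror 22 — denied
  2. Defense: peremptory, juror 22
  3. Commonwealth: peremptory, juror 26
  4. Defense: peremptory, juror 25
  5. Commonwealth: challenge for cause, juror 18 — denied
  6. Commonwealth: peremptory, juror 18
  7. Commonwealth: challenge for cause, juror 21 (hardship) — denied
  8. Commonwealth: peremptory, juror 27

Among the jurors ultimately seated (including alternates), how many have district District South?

1

Removed: #18, #22, #25, #26, #27.
Seated (10 incl. alternates): #1, #2, #3, #4, #5, #6, #7, #8, #9, #10.
Of those, in District South: #8 → 1.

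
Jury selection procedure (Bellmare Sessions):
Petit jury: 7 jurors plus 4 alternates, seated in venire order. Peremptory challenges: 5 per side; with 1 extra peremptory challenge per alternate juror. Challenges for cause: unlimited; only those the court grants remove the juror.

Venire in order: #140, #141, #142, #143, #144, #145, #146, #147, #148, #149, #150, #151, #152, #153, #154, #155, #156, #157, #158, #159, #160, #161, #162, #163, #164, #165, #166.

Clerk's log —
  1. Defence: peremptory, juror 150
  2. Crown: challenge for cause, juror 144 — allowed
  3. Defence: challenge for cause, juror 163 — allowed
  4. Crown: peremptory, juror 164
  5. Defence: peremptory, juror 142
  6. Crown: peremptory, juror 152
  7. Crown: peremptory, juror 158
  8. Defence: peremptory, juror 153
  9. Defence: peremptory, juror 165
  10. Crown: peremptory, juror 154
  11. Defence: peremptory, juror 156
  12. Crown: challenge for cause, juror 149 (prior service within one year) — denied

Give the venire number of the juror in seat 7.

Removed: #142, #144, #150, #152, #153, #154, #156, #158, #163, #164, #165. (#149 stays — for-cause denied.)
Seating in order: seats 1–7 → #140, #141, #143, #145, #146, #147, #148; alternates → #149, #151, #155, #157.
So seat 7 is #148.

148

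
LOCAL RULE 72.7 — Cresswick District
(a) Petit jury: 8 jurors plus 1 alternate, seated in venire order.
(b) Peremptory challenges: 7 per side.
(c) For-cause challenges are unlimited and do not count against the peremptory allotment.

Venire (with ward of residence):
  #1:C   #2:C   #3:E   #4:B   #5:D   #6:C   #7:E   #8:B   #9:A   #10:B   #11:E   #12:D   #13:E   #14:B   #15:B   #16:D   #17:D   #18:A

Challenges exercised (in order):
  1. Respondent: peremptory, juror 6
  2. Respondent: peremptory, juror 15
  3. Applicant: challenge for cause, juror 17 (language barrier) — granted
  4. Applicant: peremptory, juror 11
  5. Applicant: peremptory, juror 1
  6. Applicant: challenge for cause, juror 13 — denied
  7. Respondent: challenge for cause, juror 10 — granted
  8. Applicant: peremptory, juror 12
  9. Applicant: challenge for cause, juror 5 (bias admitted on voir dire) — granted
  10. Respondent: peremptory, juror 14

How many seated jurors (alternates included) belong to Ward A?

2

Removed: #1, #5, #6, #10, #11, #12, #14, #15, #17.
Seated (9 incl. alternates): #2, #3, #4, #7, #8, #9, #13, #16, #18.
Of those, in Ward A: #9, #18 → 2.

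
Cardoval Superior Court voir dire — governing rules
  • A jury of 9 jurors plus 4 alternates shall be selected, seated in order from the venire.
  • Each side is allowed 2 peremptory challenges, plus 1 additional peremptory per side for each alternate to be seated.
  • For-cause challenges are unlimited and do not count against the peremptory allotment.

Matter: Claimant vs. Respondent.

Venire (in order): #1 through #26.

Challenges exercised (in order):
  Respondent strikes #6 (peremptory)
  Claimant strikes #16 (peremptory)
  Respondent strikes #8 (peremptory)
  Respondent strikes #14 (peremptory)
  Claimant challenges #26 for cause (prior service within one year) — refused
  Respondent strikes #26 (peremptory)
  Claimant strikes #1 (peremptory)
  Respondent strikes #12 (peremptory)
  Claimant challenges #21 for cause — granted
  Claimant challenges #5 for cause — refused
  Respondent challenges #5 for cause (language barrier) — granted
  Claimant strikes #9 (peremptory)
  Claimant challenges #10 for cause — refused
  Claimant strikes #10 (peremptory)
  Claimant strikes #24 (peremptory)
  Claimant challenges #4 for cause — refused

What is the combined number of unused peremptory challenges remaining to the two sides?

2

Claimant allotment: 2 base + 1 × 4 alternates = 6. Respondent allotment: 2 base + 1 × 4 alternates = 6.
Claimant peremptories used: #16, #1, #9, #10, #24 — 5 (for-cause on #26, #21, #5, #10, #4 don't count).
Respondent peremptories used: #6, #8, #14, #26, #12 — 5 (the for-cause on #5 doesn't count).
Remaining: (6 − 5) + (6 − 5) = 2.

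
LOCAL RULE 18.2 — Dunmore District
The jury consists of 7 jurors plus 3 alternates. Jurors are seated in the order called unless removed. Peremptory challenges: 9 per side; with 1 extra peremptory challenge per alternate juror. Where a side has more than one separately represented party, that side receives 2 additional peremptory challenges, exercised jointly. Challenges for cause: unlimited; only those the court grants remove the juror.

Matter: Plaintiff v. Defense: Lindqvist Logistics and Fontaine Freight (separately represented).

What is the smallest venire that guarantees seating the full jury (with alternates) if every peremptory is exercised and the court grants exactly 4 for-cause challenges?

40

Seats to fill: 7 + 3 alternates = 10.
Peremptories — Plaintiff: 9 + 1×3 = 12; Defense: 9 + 1×3 + 2 = 14; total 26.
For-cause removals: 4.
Minimum venire: 10 + 26 + 4 = 40.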